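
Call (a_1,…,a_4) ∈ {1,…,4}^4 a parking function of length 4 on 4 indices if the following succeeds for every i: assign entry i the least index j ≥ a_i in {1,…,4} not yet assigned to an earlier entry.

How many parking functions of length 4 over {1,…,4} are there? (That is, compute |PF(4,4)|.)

125

|PF| = (4−4+1)·(4+1)^(4−1) = 1·125 = 125 (Konheim–Weiss)
E.g. (4,3,1,2) → sorted (1,2,3,4): b_i ≤ i ∀i, a PF.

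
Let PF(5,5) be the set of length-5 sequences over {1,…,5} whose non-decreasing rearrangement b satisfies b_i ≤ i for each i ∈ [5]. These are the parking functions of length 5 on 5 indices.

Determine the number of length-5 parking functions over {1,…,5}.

1296

|PF| = (6−5)·6^(5−1) = 1 · 1296 = 1296 [KW]
One tuple (1,5,3,1,2) → sorted (1,1,2,3,5): b_i ≤ i ∀i, a PF.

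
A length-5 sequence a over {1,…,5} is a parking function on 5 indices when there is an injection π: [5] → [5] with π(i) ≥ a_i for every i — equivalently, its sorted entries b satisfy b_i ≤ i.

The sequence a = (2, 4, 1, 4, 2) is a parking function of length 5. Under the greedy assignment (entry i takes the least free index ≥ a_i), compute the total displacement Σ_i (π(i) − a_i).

2

Σπ = 15 ({1..5} each once); Σa = 2+4+1+4+2 = 13; disp = 15−13 = 2.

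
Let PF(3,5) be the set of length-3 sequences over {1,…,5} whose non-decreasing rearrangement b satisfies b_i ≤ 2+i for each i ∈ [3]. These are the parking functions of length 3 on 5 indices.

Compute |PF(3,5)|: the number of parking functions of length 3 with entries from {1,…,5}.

108

#PF = (5+1−3)·(5+1)^{3−1} = 3 · 36 = 108 [KW]
One tuple (1,5,1) → sorted (1,1,5): b_i ≤ 2+i ∀i, a PF.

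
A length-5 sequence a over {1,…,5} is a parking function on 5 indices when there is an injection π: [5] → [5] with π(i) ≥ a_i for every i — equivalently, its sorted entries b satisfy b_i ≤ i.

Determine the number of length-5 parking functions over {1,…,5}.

1296

|PF(5,5)| = 1·6^4 = 1 · 1296 = 1296 [KW]
Example (1,1,1,3,4) → sorted (1,1,1,3,4): b_i ≤ i ∀i, a PF.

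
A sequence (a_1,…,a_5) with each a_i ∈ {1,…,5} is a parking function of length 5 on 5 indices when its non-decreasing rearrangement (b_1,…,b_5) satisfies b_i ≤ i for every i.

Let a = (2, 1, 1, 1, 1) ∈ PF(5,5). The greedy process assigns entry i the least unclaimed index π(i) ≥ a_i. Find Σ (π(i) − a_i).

Σπ = 5·6/2 = 15 (π permutes [5]); Σa = 2+1+1+1+1 = 6; disp = 15−6 = 9.

9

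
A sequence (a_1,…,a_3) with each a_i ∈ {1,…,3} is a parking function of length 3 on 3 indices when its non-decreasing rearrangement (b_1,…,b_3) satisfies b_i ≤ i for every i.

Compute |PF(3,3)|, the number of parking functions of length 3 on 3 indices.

#PF = 1·4^2 = 1 · 16 = 16 [KW]
Check (2,3,1) → sorted (1,2,3): b_i ≤ i ∀i, a PF.

16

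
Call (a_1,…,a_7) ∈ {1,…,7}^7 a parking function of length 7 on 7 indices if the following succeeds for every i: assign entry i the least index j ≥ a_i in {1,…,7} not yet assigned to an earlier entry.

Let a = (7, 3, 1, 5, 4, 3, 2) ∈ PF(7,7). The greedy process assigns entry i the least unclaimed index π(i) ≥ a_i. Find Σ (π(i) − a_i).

Σπ = 28 ({1..7} each once); Σa = 7+3+1+5+4+3+2 = 25; disp = 28−25 = 3.

3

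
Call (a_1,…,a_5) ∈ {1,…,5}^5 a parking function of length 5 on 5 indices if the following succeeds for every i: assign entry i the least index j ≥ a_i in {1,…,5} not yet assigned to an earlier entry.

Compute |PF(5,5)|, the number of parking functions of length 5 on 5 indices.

|PF(5,5)| = (6−5)·6^(5−1) = 1×1296 = 1296
Check (4,1,1,3,5) → sorted (1,1,3,4,5): b_i ≤ i ∀i, a PF.

1296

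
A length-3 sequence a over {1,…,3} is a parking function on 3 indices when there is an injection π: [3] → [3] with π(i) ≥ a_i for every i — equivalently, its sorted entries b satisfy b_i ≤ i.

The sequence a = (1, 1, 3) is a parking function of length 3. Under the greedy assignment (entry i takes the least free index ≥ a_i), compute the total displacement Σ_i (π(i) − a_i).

1

Σπ = 6 ({1..3} each once); Σa = 1+1+3 = 5; disp = 6−5 = 1.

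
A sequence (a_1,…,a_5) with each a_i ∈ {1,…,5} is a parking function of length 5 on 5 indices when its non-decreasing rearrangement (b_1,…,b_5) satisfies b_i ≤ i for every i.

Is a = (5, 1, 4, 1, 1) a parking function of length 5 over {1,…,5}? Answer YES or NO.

Sorted: b = (1, 1, 1, 4, 5).
  b_1=1 ≤ 1
  b_2=1 ≤ 2
  b_3=1 ≤ 3
  b_4=4 ≤ 4
  b_5=5 ≤ 5
All bounds hold ⇒ YES

YES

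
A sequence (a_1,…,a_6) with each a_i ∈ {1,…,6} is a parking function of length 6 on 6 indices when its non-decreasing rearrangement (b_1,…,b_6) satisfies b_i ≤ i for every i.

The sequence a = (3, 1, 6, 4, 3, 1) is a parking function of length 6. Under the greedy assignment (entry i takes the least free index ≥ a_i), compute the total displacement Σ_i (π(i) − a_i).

Σπ = 21 ({1..6} each once); Σa = 3+1+6+4+3+1 = 18; disp = 21−18 = 3.

3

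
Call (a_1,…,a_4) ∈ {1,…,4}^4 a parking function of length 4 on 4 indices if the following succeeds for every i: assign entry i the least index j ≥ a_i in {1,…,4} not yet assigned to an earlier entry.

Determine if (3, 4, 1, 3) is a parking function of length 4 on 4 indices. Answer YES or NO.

Order a: b = (1, 3, 3, 4).
  b_1=1 ≤ 1
  b_2=3 > 2
  fails at i=2 ⇒ NO

NO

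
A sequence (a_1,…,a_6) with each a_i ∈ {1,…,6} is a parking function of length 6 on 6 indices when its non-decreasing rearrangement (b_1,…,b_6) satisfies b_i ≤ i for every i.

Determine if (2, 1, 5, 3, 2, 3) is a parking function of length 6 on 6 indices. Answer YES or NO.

Order a: b = (1, 2, 2, 3, 3, 5).
  b_1=1 ≤ 1
  b_2=2 ≤ 2
  b_3=2 ≤ 3
  b_4=3 ≤ 4
  b_5=3 ≤ 5
  b_6=5 ≤ 6
All bounds hold ⇒ YES

YES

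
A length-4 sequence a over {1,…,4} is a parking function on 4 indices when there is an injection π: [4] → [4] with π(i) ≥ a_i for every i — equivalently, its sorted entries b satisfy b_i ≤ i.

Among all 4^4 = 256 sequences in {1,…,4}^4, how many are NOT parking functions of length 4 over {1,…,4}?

131

|PF| = 1·5^3 = 1×125 = 125
Check (4,1,4,4) → sorted (1,4,4,4): b_2=4>2, not a PF.
4^4 − 125 = 256 − 125 = 131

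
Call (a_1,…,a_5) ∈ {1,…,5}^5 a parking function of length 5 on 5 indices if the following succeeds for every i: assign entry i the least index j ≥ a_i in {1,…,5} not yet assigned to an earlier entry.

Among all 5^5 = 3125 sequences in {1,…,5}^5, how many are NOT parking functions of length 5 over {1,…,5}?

1829

Count = (5−5+1)·(5+1)^(5−1) = 1 · 1296 = 1296 (Konheim–Weiss)
Example (3,5,3,5,4) → sorted (3,3,4,5,5): b_1=3>1, not a PF.
5^5 − 1296 = 3125 − 1296 = 1829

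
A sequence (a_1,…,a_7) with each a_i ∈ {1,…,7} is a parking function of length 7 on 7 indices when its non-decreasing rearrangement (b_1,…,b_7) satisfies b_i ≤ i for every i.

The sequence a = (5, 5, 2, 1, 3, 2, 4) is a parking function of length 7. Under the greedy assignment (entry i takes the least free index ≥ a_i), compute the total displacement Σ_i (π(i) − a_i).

Σπ = 7·8/2 = 28 (π permutes [7]); Σa = 5+5+2+1+3+2+4 = 22; disp = 28−22 = 6.

6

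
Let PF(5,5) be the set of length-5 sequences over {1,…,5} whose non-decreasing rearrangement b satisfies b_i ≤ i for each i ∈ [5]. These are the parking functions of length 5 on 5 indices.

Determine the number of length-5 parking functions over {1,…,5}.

|PF| = (5−5+1)·(5+1)^(5−1) = 1×1296 = 1296 (Pollak)
Check (2,1,4,2,4) → sorted (1,2,2,4,4): b_i ≤ i ∀i, a PF.

1296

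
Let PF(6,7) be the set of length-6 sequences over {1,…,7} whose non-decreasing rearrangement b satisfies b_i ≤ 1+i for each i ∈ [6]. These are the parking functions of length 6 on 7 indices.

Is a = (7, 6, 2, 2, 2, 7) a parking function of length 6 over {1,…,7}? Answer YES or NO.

NO

Order a: b = (2, 2, 2, 6, 7, 7).
  b_1=2 ≤ 2
  b_2=2 ≤ 3
  b_3=2 ≤ 4
  b_4=6 > 5
  fails at i=4 ⇒ NO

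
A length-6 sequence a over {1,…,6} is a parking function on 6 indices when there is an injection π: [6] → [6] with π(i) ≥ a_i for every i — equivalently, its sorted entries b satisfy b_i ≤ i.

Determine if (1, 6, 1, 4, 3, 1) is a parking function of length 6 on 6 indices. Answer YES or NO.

YES

Sorted: b = (1, 1, 1, 3, 4, 6).
  b_1=1 ≤ 1
  b_2=1 ≤ 2
  b_3=1 ≤ 3
  b_4=3 ≤ 4
  b_5=4 ≤ 5
  b_6=6 ≤ 6
All bounds hold ⇒ YES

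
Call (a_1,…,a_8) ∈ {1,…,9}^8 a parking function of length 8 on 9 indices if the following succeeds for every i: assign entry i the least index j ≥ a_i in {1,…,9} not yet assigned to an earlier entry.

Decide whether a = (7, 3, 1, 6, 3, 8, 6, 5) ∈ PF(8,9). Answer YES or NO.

Order a: b = (1, 3, 3, 5, 6, 6, 7, 8).
  b_1=1 ≤ 2
  b_2=3 ≤ 3
  b_3=3 ≤ 4
  b_4=5 ≤ 5
  b_5=6 ≤ 6
  b_6=6 ≤ 7
  b_7=7 ≤ 8
  b_8=8 ≤ 9
All bounds hold ⇒ YES

YES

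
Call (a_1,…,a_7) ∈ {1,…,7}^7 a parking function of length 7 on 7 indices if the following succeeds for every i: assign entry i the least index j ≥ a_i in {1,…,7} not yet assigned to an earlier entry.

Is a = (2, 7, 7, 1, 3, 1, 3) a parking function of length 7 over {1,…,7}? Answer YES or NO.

Rearranged: b = (1, 1, 2, 3, 3, 7, 7).
  b_1=1 ≤ 1
  b_2=1 ≤ 2
  b_3=2 ≤ 3
  b_4=3 ≤ 4
  b_5=3 ≤ 5
  b_6=7 > 6
  fails at i=6 ⇒ NO

NO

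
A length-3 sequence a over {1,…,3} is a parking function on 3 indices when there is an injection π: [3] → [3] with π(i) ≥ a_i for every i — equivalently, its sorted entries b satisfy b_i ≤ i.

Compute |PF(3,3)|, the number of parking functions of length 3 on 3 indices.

|PF| = 1·4^2 = 1×16 = 16 [KW]
Check (2,3,1) → sorted (1,2,3): b_i ≤ i ∀i, a PF.

16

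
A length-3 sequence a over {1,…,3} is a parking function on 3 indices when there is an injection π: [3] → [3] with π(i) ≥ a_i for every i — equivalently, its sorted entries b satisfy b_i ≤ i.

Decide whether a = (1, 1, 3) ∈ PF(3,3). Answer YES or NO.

Rearranged: b = (1, 1, 3).
  b_1=1 ≤ 1
  b_2=1 ≤ 2
  b_3=3 ≤ 3
All bounds hold ⇒ YES

YES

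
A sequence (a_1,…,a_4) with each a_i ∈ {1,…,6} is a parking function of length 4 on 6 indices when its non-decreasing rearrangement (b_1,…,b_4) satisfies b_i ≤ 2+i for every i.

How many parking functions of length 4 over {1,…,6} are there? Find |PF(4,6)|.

#PF = (6−4+1)·(6+1)^(4−1) = 3·343 = 1029 [KW]
One tuple (5,4,6,2) → sorted (2,4,5,6): b_i ≤ 2+i ∀i, a PF.

1029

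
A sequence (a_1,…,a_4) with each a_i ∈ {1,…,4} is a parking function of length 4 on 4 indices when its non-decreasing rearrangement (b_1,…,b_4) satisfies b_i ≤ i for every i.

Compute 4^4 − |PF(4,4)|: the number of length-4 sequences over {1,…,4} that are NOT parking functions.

131

#PF = 1·5^3 = 1×125 = 125
Check (3,2,2,4) → sorted (2,2,3,4): b_1=2>1, not a PF.
So 256 − 125 = 131 fail.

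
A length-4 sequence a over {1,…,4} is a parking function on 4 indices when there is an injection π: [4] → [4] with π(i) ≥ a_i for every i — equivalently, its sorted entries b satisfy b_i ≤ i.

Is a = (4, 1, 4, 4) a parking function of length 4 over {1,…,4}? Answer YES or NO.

Order a: b = (1, 4, 4, 4).
  b_1=1 ≤ 1
  b_2=4 > 2
  fails at i=2 ⇒ NO

NO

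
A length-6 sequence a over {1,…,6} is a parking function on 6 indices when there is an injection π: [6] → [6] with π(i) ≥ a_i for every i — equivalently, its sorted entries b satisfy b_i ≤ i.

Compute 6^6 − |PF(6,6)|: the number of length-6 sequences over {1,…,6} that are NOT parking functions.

29849

#PF = (6−6+1)·(6+1)^(6−1) = 1 · 16807 = 16807 (Konheim–Weiss)
E.g. (4,6,6,4,5,4) → sorted (4,4,4,5,6,6): b_1=4>1, not a PF.
So 46656 − 16807 = 29849 fail.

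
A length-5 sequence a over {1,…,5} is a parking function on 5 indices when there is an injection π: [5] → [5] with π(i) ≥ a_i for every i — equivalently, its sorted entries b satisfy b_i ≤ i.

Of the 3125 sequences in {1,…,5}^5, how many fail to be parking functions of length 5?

1829

#PF = (6−5)·6^(5−1) = 1 · 1296 = 1296 (Pollak)
E.g. (3,3,5,2,2) → sorted (2,2,3,3,5): b_1=2>1, not a PF.
So 3125 − 1296 = 1829 fail.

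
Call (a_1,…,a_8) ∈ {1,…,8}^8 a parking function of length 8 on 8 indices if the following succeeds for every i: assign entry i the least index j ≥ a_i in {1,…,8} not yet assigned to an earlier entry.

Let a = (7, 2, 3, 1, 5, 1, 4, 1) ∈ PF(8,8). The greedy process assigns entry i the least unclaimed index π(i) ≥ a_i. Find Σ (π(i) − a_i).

Σπ = 8·9/2 = 36 (π permutes [8]); Σa = 7+2+3+1+5+1+4+1 = 24; disp = 36−24 = 12.

12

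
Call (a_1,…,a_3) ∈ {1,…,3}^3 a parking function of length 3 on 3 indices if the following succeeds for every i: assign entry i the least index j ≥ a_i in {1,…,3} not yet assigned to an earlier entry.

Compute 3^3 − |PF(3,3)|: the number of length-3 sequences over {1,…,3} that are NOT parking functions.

11

|PF| = (4−3)·4^(3−1) = 1 · 16 = 16 [KW]
E.g. (3,2,2) → sorted (2,2,3): b_1=2>1, not a PF.
So 27 − 16 = 11 fail.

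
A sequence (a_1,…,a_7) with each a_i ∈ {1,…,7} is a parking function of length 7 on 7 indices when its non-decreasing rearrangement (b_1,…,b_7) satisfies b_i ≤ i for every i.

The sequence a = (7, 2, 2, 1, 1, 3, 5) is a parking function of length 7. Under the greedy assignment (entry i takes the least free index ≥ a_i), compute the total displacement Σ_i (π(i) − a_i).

7

Σπ = 28 ({1..7} each once); Σa = 7+2+2+1+1+3+5 = 21; disp = 28−21 = 7.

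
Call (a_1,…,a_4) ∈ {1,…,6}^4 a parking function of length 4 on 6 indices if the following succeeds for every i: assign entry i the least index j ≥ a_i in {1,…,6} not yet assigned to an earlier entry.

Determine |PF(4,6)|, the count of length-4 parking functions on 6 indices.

|PF| = 3·7^3 = 3 · 343 = 1029
Check (1,5,2,1) → sorted (1,1,2,5): b_i ≤ 2+i ∀i, a PF.

1029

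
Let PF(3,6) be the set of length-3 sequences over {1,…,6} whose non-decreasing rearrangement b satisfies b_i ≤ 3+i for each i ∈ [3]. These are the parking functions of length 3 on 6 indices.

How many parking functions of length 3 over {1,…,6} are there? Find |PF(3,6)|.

|PF| = (6+1−3)·(6+1)^{3−1} = 4·49 = 196 [KW]
One tuple (1,2,5) → sorted (1,2,5): b_i ≤ 3+i ∀i, a PF.

196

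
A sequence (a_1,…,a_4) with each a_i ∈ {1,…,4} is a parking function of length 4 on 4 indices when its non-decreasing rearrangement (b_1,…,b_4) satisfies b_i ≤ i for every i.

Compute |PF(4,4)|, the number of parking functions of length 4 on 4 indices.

Count = (4+1−4)·(4+1)^{4−1} = 1×125 = 125 (Konheim–Weiss)
E.g. (4,2,1,2) → sorted (1,2,2,4): b_i ≤ i ∀i, a PF.

125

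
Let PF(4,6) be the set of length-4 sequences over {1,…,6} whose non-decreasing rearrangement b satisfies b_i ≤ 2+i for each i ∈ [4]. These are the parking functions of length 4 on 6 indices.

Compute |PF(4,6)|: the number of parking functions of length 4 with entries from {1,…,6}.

1029

|PF| = (6+1−4)·(6+1)^{4−1} = 3·343 = 1029 (Konheim–Weiss)
One tuple (4,5,2,1) → sorted (1,2,4,5): b_i ≤ 2+i ∀i, a PF.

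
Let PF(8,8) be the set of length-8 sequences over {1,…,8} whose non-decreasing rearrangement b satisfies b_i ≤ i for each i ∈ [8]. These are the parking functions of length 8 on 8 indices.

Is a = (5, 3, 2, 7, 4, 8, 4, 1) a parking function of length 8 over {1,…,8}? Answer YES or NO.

YES

Sorted: b = (1, 2, 3, 4, 4, 5, 7, 8).
  b_1=1 ≤ 1
  b_2=2 ≤ 2
  b_3=3 ≤ 3
  b_4=4 ≤ 4
  b_5=4 ≤ 5
  b_6=5 ≤ 6
  b_7=7 ≤ 7
  b_8=8 ≤ 8
All bounds hold ⇒ YES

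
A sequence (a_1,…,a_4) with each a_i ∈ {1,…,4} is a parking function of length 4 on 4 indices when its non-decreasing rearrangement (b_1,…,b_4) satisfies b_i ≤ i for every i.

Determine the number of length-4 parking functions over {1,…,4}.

125

#PF = (4−4+1)·(4+1)^(4−1) = 1×125 = 125 [KW]
Example (1,1,4,2) → sorted (1,1,2,4): b_i ≤ i ∀i, a PF.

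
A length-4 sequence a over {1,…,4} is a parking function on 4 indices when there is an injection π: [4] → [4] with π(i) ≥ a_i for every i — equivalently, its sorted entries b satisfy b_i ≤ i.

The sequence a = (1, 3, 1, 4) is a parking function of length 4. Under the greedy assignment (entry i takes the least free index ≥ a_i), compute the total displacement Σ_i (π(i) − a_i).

1

Σπ(i) = 1+…+4 = 10; Σa = 1+3+1+4 = 9; disp = 10−9 = 1.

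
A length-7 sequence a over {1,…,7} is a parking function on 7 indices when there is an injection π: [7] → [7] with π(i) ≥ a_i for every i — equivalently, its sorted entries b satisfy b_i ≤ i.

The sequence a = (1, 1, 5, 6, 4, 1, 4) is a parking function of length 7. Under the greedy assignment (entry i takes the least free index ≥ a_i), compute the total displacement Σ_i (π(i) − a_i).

6

Σπ = 7·8/2 = 28 (π permutes [7]); Σa = 1+1+5+6+4+1+4 = 22; disp = 28−22 = 6.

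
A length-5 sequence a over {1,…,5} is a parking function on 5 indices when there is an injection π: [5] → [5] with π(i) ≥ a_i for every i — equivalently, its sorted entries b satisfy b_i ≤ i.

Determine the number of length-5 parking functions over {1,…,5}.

1296

|PF(5,5)| = (5+1−5)·(5+1)^{5−1} = 1·1296 = 1296
Example (3,1,5,2,2) → sorted (1,2,2,3,5): b_i ≤ i ∀i, a PF.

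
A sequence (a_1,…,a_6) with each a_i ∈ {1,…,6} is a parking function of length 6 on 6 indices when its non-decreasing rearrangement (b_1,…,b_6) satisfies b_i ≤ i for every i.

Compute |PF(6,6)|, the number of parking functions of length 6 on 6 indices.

|PF| = (6+1−6)·(6+1)^{6−1} = 1×16807 = 16807 [KW]
E.g. (1,3,1,3,4,4) → sorted (1,1,3,3,4,4): b_i ≤ i ∀i, a PF.

16807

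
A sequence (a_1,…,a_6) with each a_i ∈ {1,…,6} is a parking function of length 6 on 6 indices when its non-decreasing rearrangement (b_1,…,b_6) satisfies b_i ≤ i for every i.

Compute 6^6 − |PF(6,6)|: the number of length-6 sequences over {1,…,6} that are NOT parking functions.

29849

|PF(6,6)| = (7−6)·7^(6−1) = 1 · 16807 = 16807 (Pollak)
Check (4,5,4,5,6,2) → sorted (2,4,4,5,5,6): b_1=2>1, not a PF.
So 46656 − 16807 = 29849 fail.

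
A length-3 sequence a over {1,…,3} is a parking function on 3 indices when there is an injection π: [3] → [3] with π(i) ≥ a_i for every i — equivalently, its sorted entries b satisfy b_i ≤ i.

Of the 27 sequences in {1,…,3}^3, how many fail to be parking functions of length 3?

11

Count = (3+1−3)·(3+1)^{3−1} = 1×16 = 16 [KW]
Example (3,3,3) → sorted (3,3,3): b_1=3>1, not a PF.
Total 27; non-PF = 27−16 = 11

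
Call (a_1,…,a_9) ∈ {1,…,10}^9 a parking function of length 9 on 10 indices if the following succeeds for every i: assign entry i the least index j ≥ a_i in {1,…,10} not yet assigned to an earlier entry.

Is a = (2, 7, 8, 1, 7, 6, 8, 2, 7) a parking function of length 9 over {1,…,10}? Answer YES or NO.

Rearranged: b = (1, 2, 2, 6, 7, 7, 7, 8, 8).
  b_1=1 ≤ 2
  b_2=2 ≤ 3
  b_3=2 ≤ 4
  b_4=6 > 5
  fails at i=4 ⇒ NO

NO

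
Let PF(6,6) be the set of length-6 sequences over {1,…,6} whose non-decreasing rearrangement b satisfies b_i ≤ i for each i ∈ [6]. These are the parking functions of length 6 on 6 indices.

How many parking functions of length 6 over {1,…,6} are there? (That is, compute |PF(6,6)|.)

Count = (6+1−6)·(6+1)^{6−1} = 1×16807 = 16807 (Pollak)
Example (2,4,1,1,1,6) → sorted (1,1,1,2,4,6): b_i ≤ i ∀i, a PF.

16807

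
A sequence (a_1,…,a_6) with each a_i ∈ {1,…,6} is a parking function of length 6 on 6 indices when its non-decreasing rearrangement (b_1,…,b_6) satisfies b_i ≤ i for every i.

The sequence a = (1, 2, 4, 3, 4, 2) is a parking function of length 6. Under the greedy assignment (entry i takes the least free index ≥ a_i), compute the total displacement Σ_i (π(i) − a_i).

Σπ = 21 ({1..6} each once); Σa = 1+2+4+3+4+2 = 16; disp = 21−16 = 5.

5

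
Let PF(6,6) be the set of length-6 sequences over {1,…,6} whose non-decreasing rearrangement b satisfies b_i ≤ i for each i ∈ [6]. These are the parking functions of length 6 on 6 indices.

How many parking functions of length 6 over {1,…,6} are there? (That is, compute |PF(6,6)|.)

Count = (6+1−6)·(6+1)^{6−1} = 1×16807 = 16807 (Pollak)
Check (2,3,1,2,1,6) → sorted (1,1,2,2,3,6): b_i ≤ i ∀i, a PF.

16807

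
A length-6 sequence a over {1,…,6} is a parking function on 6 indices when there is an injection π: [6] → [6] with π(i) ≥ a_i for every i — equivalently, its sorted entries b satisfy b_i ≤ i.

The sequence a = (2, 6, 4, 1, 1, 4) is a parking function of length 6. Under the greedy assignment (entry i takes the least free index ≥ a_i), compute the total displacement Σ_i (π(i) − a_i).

Σπ = 21 ({1..6} each once); Σa = 2+6+4+1+1+4 = 18; disp = 21−18 = 3.

3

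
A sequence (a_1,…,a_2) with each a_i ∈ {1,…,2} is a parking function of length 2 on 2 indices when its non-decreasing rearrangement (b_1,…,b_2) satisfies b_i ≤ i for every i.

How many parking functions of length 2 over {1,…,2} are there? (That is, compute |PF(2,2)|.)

3

|PF| = 1·3^1 = 1 · 3 = 3 (Pollak)
Check (1,1) → sorted (1,1): b_i ≤ i ∀i, a PF.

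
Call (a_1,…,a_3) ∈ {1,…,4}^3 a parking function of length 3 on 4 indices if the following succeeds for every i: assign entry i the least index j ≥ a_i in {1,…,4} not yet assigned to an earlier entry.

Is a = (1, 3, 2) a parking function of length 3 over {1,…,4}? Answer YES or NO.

YES

Order a: b = (1, 2, 3).
  b_1=1 ≤ 2
  b_2=2 ≤ 3
  b_3=3 ≤ 4
All bounds hold ⇒ YES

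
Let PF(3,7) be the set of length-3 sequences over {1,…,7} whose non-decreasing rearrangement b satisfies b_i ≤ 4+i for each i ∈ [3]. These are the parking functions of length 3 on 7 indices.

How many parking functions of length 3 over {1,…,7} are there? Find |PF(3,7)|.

|PF(3,7)| = (7+1−3)·(7+1)^{3−1} = 5 · 64 = 320 [KW]
Check (6,7,4) → sorted (4,6,7): b_i ≤ 4+i ∀i, a PF.

320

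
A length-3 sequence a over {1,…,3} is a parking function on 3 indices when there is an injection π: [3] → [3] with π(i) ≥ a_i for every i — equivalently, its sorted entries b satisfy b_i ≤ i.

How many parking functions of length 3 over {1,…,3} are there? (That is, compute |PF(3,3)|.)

#PF = (4−3)·4^(3−1) = 1×16 = 16
Example (2,1,1) → sorted (1,1,2): b_i ≤ i ∀i, a PF.

16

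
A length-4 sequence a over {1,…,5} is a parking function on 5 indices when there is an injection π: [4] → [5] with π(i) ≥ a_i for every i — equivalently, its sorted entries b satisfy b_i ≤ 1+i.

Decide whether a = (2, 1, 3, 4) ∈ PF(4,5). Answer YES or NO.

YES

Rearranged: b = (1, 2, 3, 4).
  b_1=1 ≤ 2
  b_2=2 ≤ 3
  b_3=3 ≤ 4
  b_4=4 ≤ 5
All bounds hold ⇒ YES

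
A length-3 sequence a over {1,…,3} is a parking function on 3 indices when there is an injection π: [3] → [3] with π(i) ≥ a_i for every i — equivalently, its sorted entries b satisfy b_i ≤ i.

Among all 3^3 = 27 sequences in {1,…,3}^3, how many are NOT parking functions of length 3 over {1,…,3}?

#PF = (4−3)·4^(3−1) = 1 · 16 = 16 (Konheim–Weiss)
Check (3,2,3) → sorted (2,3,3): b_1=2>1, not a PF.
3^3 − 16 = 27 − 16 = 11

11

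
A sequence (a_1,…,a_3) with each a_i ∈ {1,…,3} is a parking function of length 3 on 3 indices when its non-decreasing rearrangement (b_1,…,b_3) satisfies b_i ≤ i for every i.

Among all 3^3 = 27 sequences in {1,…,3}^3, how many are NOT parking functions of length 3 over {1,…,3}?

11

|PF(3,3)| = (4−3)·4^(3−1) = 1×16 = 16 (Konheim–Weiss)
One tuple (3,3,1) → sorted (1,3,3): b_2=3>2, not a PF.
Total 27; non-PF = 27−16 = 11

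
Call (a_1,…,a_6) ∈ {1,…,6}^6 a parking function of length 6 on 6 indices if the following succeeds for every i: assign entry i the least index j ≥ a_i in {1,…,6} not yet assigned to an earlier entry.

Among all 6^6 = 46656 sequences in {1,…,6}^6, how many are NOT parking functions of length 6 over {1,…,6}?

#PF = 1·7^5 = 1 · 16807 = 16807 (Konheim–Weiss)
One tuple (4,2,5,6,5,1) → sorted (1,2,4,5,5,6): b_3=4>3, not a PF.
Total 46656; non-PF = 46656−16807 = 29849

29849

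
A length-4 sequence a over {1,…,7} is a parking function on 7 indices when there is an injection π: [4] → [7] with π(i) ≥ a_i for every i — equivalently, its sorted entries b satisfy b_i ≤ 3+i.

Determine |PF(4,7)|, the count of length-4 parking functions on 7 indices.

Count = (8−4)·8^(4−1) = 4×512 = 2048 (Konheim–Weiss)
Example (5,4,3,5) → sorted (3,4,5,5): b_i ≤ 3+i ∀i, a PF.

2048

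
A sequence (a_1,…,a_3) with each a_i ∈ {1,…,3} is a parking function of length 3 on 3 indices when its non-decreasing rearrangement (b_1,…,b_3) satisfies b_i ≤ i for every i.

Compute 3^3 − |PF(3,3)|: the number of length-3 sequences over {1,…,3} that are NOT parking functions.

Count = (4−3)·4^(3−1) = 1 · 16 = 16 [KW]
E.g. (2,3,2) → sorted (2,2,3): b_1=2>1, not a PF.
So 27 − 16 = 11 fail.

11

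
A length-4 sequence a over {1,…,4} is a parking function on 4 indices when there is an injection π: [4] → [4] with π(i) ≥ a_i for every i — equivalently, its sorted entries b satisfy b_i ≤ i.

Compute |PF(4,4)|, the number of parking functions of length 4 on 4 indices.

125

|PF(4,4)| = 1·5^3 = 1·125 = 125 (Konheim–Weiss)
One tuple (1,1,2,3) → sorted (1,1,2,3): b_i ≤ i ∀i, a PF.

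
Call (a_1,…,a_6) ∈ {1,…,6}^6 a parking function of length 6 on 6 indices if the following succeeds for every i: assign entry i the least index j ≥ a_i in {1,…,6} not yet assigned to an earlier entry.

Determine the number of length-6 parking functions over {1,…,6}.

|PF(6,6)| = 1·7^5 = 1·16807 = 16807 (Konheim–Weiss)
E.g. (2,2,1,1,4,5) → sorted (1,1,2,2,4,5): b_i ≤ i ∀i, a PF.

16807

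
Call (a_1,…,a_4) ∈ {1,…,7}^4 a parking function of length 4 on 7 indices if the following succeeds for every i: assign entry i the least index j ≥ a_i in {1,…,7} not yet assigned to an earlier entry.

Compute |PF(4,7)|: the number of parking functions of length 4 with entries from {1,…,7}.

2048

|PF(4,7)| = 4·8^3 = 4·512 = 2048 [KW]
Example (6,6,5,4) → sorted (4,5,6,6): b_i ≤ 3+i ∀i, a PF.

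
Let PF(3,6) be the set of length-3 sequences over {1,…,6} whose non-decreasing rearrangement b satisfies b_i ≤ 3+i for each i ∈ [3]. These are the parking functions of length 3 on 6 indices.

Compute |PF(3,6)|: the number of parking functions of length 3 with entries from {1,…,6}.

196

#PF = (6−3+1)·(6+1)^(3−1) = 4 · 49 = 196 (Pollak)
E.g. (5,6,4) → sorted (4,5,6): b_i ≤ 3+i ∀i, a PF.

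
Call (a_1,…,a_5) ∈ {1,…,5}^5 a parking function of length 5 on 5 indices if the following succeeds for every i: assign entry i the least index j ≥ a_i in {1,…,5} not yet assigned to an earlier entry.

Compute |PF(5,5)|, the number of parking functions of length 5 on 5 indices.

1296

#PF = 1·6^4 = 1·1296 = 1296 (Konheim–Weiss)
Check (2,4,4,3,1) → sorted (1,2,3,4,4): b_i ≤ i ∀i, a PF.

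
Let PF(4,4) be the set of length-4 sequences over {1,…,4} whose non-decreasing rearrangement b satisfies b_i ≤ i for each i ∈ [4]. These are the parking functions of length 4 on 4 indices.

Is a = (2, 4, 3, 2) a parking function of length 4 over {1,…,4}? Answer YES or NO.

NO

Rearranged: b = (2, 2, 3, 4).
  b_1=2 > 1
  fails at i=1 ⇒ NO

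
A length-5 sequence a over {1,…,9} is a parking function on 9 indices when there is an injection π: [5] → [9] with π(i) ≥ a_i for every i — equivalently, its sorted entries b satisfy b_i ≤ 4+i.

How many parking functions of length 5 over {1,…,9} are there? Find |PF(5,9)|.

|PF| = (9+1−5)·(9+1)^{5−1} = 5 · 10000 = 50000 (Pollak)
One tuple (5,3,5,8,2) → sorted (2,3,5,5,8): b_i ≤ 4+i ∀i, a PF.

50000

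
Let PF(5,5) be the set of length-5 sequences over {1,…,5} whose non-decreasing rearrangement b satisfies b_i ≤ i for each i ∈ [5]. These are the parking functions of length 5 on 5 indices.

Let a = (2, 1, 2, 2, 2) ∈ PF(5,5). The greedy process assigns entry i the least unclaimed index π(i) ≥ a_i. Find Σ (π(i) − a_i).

Σπ = 15 ({1..5} each once); Σa = 2+1+2+2+2 = 9; disp = 15−9 = 6.

6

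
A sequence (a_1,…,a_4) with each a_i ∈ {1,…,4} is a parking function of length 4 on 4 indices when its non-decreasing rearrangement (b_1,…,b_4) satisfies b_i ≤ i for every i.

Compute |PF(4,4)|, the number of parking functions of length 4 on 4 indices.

125

Count = (4+1−4)·(4+1)^{4−1} = 1·125 = 125 (Konheim–Weiss)
Example (3,2,1,3) → sorted (1,2,3,3): b_i ≤ i ∀i, a PF.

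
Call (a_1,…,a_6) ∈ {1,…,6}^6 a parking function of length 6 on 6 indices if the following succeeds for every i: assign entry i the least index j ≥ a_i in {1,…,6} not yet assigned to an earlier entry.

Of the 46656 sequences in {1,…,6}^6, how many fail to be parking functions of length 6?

#PF = 1·7^5 = 1×16807 = 16807
One tuple (6,3,4,1,3,6) → sorted (1,3,3,4,6,6): b_2=3>2, not a PF.
So 46656 − 16807 = 29849 fail.

29849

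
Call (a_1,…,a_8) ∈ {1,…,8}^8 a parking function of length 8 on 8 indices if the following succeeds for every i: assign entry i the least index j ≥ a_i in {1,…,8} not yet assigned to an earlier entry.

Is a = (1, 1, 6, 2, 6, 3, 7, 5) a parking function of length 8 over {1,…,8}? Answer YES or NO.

Order a: b = (1, 1, 2, 3, 5, 6, 6, 7).
  b_1=1 ≤ 1
  b_2=1 ≤ 2
  b_3=2 ≤ 3
  b_4=3 ≤ 4
  b_5=5 ≤ 5
  b_6=6 ≤ 6
  b_7=6 ≤ 7
  b_8=7 ≤ 8
All bounds hold ⇒ YES

YES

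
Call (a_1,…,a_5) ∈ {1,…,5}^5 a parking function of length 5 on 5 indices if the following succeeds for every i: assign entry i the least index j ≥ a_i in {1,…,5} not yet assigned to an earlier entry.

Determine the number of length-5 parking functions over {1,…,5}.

1296

#PF = 1·6^4 = 1·1296 = 1296 [KW]
E.g. (1,5,4,2,2) → sorted (1,2,2,4,5): b_i ≤ i ∀i, a PF.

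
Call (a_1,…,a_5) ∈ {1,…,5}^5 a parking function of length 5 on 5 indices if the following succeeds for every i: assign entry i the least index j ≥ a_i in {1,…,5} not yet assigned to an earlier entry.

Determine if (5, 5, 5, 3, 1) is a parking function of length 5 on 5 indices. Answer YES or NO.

NO

Rearranged: b = (1, 3, 5, 5, 5).
  b_1=1 ≤ 1
  b_2=3 > 2
  fails at i=2 ⇒ NO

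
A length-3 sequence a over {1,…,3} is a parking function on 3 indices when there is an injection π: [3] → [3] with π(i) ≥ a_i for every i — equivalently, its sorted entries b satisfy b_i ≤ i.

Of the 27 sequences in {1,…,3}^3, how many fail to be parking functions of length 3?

11

#PF = (3+1−3)·(3+1)^{3−1} = 1·16 = 16
E.g. (2,2,3) → sorted (2,2,3): b_1=2>1, not a PF.
So 27 − 16 = 11 fail.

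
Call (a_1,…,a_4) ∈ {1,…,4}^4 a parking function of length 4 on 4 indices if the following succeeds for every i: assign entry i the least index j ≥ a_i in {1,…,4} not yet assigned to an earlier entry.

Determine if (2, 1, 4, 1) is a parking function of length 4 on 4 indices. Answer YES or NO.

YES

Sorted: b = (1, 1, 2, 4).
  b_1=1 ≤ 1
  b_2=1 ≤ 2
  b_3=2 ≤ 3
  b_4=4 ≤ 4
All bounds hold ⇒ YES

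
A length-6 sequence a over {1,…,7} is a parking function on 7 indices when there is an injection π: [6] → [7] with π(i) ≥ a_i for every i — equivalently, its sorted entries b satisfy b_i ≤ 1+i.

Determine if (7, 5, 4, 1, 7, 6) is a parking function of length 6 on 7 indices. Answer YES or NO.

Order a: b = (1, 4, 5, 6, 7, 7).
  b_1=1 ≤ 2
  b_2=4 > 3
  fails at i=2 ⇒ NO

NO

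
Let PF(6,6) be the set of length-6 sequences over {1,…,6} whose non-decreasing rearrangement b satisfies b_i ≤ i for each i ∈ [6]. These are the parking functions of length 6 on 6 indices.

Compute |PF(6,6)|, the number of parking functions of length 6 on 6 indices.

16807

|PF| = (6−6+1)·(6+1)^(6−1) = 1 · 16807 = 16807 [KW]
One tuple (2,4,3,2,4,1) → sorted (1,2,2,3,4,4): b_i ≤ i ∀i, a PF.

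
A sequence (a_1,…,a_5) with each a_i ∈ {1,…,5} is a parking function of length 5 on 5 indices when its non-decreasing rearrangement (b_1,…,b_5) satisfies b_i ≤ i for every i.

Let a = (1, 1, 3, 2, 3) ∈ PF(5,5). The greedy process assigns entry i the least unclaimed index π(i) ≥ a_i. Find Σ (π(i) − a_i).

Σπ = 5·6/2 = 15 (π permutes [5]); Σa = 1+1+3+2+3 = 10; disp = 15−10 = 5.

5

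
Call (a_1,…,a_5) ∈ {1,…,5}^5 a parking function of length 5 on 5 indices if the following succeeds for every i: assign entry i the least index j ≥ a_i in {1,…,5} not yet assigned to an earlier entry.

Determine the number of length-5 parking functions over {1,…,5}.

1296

#PF = (6−5)·6^(5−1) = 1×1296 = 1296
One tuple (3,1,1,1,1) → sorted (1,1,1,1,3): b_i ≤ i ∀i, a PF.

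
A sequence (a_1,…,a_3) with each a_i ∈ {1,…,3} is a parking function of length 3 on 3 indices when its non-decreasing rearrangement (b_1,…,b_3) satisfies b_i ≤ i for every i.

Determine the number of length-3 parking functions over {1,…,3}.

16

|PF| = (4−3)·4^(3−1) = 1·16 = 16 (Konheim–Weiss)
E.g. (3,1,1) → sorted (1,1,3): b_i ≤ i ∀i, a PF.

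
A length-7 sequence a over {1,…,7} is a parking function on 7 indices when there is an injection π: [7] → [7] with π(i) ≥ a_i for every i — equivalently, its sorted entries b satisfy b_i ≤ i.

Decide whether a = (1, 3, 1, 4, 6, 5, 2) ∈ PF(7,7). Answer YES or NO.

Rearranged: b = (1, 1, 2, 3, 4, 5, 6).
  b_1=1 ≤ 1
  b_2=1 ≤ 2
  b_3=2 ≤ 3
  b_4=3 ≤ 4
  b_5=4 ≤ 5
  b_6=5 ≤ 6
  b_7=6 ≤ 7
All bounds hold ⇒ YES

YES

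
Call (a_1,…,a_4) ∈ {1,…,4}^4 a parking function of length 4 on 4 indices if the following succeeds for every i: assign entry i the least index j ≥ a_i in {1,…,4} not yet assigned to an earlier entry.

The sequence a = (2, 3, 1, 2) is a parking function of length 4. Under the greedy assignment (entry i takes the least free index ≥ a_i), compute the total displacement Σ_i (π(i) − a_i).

2

Σπ(i) = 1+…+4 = 10; Σa = 2+3+1+2 = 8; disp = 10−8 = 2.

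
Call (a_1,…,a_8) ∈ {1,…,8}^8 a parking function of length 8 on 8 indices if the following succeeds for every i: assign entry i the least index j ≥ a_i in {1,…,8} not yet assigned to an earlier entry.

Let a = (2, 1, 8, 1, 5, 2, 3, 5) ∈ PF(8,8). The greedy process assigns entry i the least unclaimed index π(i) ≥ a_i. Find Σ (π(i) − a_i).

9

Σπ = 36 ({1..8} each once); Σa = 2+1+8+1+5+2+3+5 = 27; disp = 36−27 = 9.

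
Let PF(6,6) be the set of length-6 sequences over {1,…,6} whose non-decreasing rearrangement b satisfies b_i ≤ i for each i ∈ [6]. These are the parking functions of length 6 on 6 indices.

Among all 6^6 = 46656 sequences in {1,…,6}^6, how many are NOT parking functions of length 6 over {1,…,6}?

#PF = (6−6+1)·(6+1)^(6−1) = 1 · 16807 = 16807
One tuple (6,3,6,6,3,6) → sorted (3,3,6,6,6,6): b_1=3>1, not a PF.
So 46656 − 16807 = 29849 fail.

29849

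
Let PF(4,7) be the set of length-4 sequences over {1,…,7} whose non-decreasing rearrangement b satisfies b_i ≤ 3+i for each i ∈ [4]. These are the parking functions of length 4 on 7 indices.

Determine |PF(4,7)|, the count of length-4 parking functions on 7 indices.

2048

|PF| = 4·8^3 = 4·512 = 2048 (Pollak)
One tuple (1,2,2,2) → sorted (1,2,2,2): b_i ≤ 3+i ∀i, a PF.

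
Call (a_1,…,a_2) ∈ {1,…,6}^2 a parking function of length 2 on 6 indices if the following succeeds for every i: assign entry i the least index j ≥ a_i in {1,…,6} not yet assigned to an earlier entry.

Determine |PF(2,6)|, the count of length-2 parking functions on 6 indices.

#PF = 5·7^1 = 5·7 = 35
Example (2,4) → sorted (2,4): b_i ≤ 4+i ∀i, a PF.

35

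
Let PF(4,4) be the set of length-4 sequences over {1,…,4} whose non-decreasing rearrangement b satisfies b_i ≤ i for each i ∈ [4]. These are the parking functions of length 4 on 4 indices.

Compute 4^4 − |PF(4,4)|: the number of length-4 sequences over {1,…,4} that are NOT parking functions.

#PF = (4+1−4)·(4+1)^{4−1} = 1 · 125 = 125 (Konheim–Weiss)
One tuple (2,4,3,4) → sorted (2,3,4,4): b_1=2>1, not a PF.
Total 256; non-PF = 256−125 = 131

131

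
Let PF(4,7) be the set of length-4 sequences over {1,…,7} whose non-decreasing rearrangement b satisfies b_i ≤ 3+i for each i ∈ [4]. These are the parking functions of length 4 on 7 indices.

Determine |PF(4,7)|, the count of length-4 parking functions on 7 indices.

|PF(4,7)| = (7+1−4)·(7+1)^{4−1} = 4 · 512 = 2048 (Konheim–Weiss)
E.g. (7,6,1,1) → sorted (1,1,6,7): b_i ≤ 3+i ∀i, a PF.

2048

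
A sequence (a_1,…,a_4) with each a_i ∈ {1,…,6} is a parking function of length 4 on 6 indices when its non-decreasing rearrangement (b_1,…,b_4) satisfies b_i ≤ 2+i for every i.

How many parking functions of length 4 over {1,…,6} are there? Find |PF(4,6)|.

1029

#PF = (6+1−4)·(6+1)^{4−1} = 3 · 343 = 1029
Example (1,1,6,4) → sorted (1,1,4,6): b_i ≤ 2+i ∀i, a PF.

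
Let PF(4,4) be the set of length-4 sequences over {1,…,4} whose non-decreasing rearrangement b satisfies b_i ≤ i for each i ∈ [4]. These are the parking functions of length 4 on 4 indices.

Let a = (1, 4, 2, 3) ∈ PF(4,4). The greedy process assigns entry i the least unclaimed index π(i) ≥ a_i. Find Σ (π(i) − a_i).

Σπ = 10 ({1..4} each once); Σa = 1+4+2+3 = 10; disp = 10−10 = 0.

0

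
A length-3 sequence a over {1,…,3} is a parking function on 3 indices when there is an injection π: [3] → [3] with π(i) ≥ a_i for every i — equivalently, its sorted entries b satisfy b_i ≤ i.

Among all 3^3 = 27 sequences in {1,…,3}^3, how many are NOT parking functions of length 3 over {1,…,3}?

|PF| = (4−3)·4^(3−1) = 1×16 = 16
Example (2,3,3) → sorted (2,3,3): b_1=2>1, not a PF.
Total 27; non-PF = 27−16 = 11

11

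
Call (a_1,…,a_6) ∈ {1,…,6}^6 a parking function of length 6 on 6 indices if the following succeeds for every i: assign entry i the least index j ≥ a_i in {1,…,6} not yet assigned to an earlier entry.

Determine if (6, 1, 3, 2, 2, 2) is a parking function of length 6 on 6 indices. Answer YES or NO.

Rearranged: b = (1, 2, 2, 2, 3, 6).
  b_1=1 ≤ 1
  b_2=2 ≤ 2
  b_3=2 ≤ 3
  b_4=2 ≤ 4
  b_5=3 ≤ 5
  b_6=6 ≤ 6
All bounds hold ⇒ YES

YES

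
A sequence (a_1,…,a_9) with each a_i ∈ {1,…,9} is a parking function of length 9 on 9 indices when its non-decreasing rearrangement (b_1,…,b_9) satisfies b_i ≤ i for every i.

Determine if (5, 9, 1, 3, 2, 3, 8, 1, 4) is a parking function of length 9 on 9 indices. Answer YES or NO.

Sorted: b = (1, 1, 2, 3, 3, 4, 5, 8, 9).
  b_1=1 ≤ 1
  b_2=1 ≤ 2
  b_3=2 ≤ 3
  b_4=3 ≤ 4
  b_5=3 ≤ 5
  b_6=4 ≤ 6
  b_7=5 ≤ 7
  b_8=8 ≤ 8
  b_9=9 ≤ 9
All bounds hold ⇒ YES

YES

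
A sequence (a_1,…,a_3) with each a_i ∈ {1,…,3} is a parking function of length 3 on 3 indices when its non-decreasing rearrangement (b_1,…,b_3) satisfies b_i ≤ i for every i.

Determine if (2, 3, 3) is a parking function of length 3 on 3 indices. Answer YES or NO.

NO

Order a: b = (2, 3, 3).
  b_1=2 > 1
  fails at i=1 ⇒ NO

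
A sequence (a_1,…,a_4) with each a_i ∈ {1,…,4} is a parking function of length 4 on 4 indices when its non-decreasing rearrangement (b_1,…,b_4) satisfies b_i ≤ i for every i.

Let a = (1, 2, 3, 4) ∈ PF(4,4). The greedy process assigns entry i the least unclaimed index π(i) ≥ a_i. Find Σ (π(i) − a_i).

0

Σπ(i) = 1+…+4 = 10; Σa = 1+2+3+4 = 10; disp = 10−10 = 0.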